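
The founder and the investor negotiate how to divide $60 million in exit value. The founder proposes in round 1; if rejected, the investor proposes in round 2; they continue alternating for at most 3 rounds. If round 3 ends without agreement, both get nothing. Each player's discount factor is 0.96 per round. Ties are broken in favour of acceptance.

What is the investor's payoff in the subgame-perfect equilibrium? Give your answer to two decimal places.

Round 3 (the founder proposes): the investor will accept anything ≥ 0, so the founder offers 0 and keeps 60.
Round 2 (the investor proposes): the founder can get 60 next round, worth 0.96 × 60 = 57.6 now; the investor offers that and keeps 2.4.
Round 1 (the founder proposes): the investor can get 2.4 next round, worth 0.96 × 2.4 = 2.304 now, so the founder offers 2.304, keeping 57.696.

2.30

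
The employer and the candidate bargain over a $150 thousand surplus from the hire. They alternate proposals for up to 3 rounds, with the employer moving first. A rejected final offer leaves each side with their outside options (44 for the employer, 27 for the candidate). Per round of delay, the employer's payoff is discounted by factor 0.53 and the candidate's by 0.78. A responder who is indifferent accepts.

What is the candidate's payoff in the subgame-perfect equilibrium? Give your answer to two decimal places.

Round 3 (the employer proposes): the candidate gets 27 if talks fail, so the employer offers 27 and keeps 123.
Round 2 (the candidate proposes): the employer can get 123 next round, worth 0.53 × 123 = 65.19 now, so the candidate offers 65.19, keeping 84.81.
Round 1 (the employer proposes): the candidate can get 84.81 next round, worth 0.78 × 84.81 = 66.1518 now, so the employer offers 66.1518, keeping 83.8482.

66.15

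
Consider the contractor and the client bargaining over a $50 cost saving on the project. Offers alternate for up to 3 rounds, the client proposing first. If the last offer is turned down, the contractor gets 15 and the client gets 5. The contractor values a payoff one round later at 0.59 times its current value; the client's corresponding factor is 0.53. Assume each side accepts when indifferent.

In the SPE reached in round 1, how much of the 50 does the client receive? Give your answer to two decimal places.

Round 3 (the client proposes): the contractor gets 15 if talks fail, so the client offers 15 and keeps 35.
Round 2 (the contractor proposes): the client can get 35 next round, worth 0.53 × 35 = 18.55 now; the contractor offers that and keeps 31.45.
Round 1 (the client proposes): the contractor can get 31.45 next round, worth 0.59 × 31.45 = 18.5555 now; the client offers that and keeps 31.4445.

31.44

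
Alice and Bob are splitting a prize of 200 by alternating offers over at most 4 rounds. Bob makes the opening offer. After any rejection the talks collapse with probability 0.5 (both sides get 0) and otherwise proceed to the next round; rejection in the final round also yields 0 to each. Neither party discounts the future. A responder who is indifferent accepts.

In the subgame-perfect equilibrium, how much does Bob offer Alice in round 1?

75

By backward induction:
Round 4 (Alice proposes): Bob will accept anything ≥ 0, so Alice offers 0 and keeps 200.
Round 3 (Bob proposes): rejecting gives Alice an expected 0.5 × 200 = 100, so Bob offers 100, keeping 100.
Round 2 (Alice proposes): rejecting gives Bob an expected 0.5 × 100 = 50. Alice offers 50 and keeps 200 − 50 = 150.
Round 1 (Bob proposes): rejecting gives Alice an expected 0.5 × 150 = 75, so Bob offers 75, keeping 125.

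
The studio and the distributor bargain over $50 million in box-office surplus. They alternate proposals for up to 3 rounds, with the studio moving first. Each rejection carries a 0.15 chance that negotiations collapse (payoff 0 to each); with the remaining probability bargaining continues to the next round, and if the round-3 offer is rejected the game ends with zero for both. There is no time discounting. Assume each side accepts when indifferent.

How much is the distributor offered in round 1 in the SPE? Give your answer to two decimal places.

Round 3 (the studio proposes): rejection yields 0 for the distributor; the studio offers 0 and keeps 50.
Round 2 (the distributor proposes): rejecting gives the studio an expected 0.85 × 50 = 42.5, so the distributor offers 42.5, keeping 7.5.
Round 1 (the studio proposes): rejecting gives the distributor an expected 0.85 × 7.5 = 6.375, so the studio offers 6.375, keeping 43.625.

6.38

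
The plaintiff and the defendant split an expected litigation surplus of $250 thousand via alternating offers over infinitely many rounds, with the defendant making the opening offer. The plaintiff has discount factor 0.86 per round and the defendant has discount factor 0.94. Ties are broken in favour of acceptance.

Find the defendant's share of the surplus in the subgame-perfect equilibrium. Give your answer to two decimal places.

182.67

Let x be the defendant's share when the defendant proposes and y be the plaintiff's share when the plaintiff proposes.
The plaintiff accepts iff offered ≥ 0.86·y, so x = 250 − 0.86y. Symmetrically y = 250 − 0.94x.
Substituting: x = 250 − 0.86(250 − 0.94x), giving x(1 − 0.94·0.86) = 250(1 − 0.86).
So x = 250 × 0.14 / 0.1916 ≈ 182.6722, and the plaintiff receives 250 − x ≈ 67.3278.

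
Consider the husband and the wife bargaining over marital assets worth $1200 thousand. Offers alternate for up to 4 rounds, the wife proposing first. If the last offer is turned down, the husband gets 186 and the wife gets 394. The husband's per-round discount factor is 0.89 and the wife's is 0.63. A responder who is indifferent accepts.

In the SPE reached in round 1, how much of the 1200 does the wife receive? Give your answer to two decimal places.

Round 4 (the husband proposes): the wife gets 394 if talks fail, so the husband offers 394 and keeps 806.
Round 3 (the wife proposes): the husband can get 806 next round, worth 0.89 × 806 = 717.34 now. The wife offers 717.34 and keeps 1200 − 717.34 = 482.66.
Round 2 (the husband proposes): the wife can get 482.66 next round, worth 0.63 × 482.66 = 304.0758 now. The husband offers 304.0758 and keeps 1200 − 304.0758 = 895.9242.
Round 1 (the wife proposes): the husband can get 895.9242 next round, worth 0.89 × 895.9242 = 797.372538 now. The wife offers 797.372538 and keeps 1200 − 797.372538 = 402.627462.

402.63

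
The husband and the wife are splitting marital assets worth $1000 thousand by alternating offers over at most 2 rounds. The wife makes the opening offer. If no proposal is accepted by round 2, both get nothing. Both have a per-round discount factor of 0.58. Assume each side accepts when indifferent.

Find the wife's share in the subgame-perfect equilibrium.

Round 2 (the husband proposes): the wife will accept anything ≥ 0, so the husband offers 0 and keeps 1000.
Round 1 (the wife proposes): the husband can get 1000 next round, worth 0.58 × 1000 = 580 now; the wife offers that and keeps 420.

420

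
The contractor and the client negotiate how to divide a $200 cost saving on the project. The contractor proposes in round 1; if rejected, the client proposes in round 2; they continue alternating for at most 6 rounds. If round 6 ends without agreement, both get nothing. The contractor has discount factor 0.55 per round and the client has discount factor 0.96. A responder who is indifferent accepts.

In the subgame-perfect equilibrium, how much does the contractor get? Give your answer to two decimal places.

Round 6 (the client proposes): rejection yields 0 for the contractor; the client offers 0 and keeps 200.
Round 5 (the contractor proposes): the client can get 200 next round, worth 0.96 × 200 = 192 now, so the contractor offers 192, keeping 8.
Round 4 (the client proposes): the contractor can get 8 next round, worth 0.55 × 8 = 4.4 now, so the client offers 4.4, keeping 195.6.
Round 3 (the contractor proposes): the client can get 195.6 next round, worth 0.96 × 195.6 = 187.776 now; the contractor offers that and keeps 12.224.
Round 2 (the client proposes): the contractor can get 12.224 next round, worth 0.55 × 12.224 = 6.7232 now. The client offers 6.7232 and keeps 200 − 6.7232 = 193.2768.
Round 1 (the contractor proposes): the client can get 193.2768 next round, worth 0.96 × 193.2768 = 185.545728 now. The contractor offers 185.545728 and keeps 200 − 185.545728 = 14.454272.

14.45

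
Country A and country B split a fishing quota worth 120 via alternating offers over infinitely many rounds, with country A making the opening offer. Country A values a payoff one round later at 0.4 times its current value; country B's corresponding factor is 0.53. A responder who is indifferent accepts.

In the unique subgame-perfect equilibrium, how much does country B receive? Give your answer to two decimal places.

When country A proposes, country B accepts any offer worth at least 0.53 times what country B would get by proposing next round; and vice versa.
This gives x = 120 − 0.53y and y = 120 − 0.4x, where x and y are each side's share when it proposes.
Hence (1 − 0.53·0.4)x = 120(1 − 0.53), i.e. 0.788·x = 56.4.
x ≈ 71.5736; country B's share is 120 − x ≈ 48.4264.

48.43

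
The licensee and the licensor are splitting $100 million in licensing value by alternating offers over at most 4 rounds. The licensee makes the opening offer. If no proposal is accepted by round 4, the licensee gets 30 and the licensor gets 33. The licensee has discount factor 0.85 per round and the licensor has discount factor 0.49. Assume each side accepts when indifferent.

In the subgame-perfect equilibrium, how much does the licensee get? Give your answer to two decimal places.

78.36

Round 4 (the licensor proposes): the licensee gets 30 if talks fail, so the licensor offers 30 and keeps 70.
Round 3 (the licensee proposes): the licensor can get 70 next round, worth 0.49 × 70 = 34.3 now, so the licensee offers 34.3, keeping 65.7.
Round 2 (the licensor proposes): the licensee can get 65.7 next round, worth 0.85 × 65.7 = 55.845 now. The licensor offers 55.845 and keeps 100 − 55.845 = 44.155.
Round 1 (the licensee proposes): the licensor can get 44.155 next round, worth 0.49 × 44.155 = 21.63595 now, so the licensee offers 21.63595, keeping 78.36405.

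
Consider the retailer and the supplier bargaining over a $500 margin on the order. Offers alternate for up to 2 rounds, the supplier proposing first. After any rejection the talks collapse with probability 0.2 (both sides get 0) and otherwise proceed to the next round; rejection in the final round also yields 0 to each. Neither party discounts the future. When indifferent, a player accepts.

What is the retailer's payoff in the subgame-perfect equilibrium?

400

By backward induction:
Round 2 (the retailer proposes): the supplier will accept anything ≥ 0, so the retailer offers 0 and keeps 500.
Round 1 (the supplier proposes): rejecting gives the retailer an expected 0.8 × 500 = 400; the supplier offers that and keeps 100.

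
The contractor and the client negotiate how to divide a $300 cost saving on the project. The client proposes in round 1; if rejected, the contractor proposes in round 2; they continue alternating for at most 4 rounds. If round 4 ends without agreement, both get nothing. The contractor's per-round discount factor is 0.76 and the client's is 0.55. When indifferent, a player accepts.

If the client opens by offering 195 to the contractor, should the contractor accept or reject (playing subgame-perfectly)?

Round 4 (the contractor proposes): rejection yields 0 for the client; the contractor offers 0 and keeps 300.
Round 3 (the client proposes): the contractor can get 300 next round, worth 0.76 × 300 = 228 now, so the client offers 228, keeping 72.
Round 2 (the contractor proposes): the client can get 72 next round, worth 0.55 × 72 = 39.6 now. The contractor offers 39.6 and keeps 300 − 39.6 = 260.4.
So by rejecting in round 1, the contractor gets 260.4 next round, worth 0.76 × 260.4 = 197.904 now.
Offer 195 < 197.904, so the contractor rejects.

Reject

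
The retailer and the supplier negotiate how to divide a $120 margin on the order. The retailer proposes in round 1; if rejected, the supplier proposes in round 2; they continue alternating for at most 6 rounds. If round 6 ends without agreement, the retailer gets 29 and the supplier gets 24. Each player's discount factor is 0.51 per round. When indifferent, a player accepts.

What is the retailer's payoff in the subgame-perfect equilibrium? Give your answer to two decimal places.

Round 6 (the supplier proposes): the retailer gets 29 if talks fail, so the supplier offers 29 and keeps 91.
Round 5 (the retailer proposes): the supplier can get 91 next round, worth 0.51 × 91 = 46.41 now; the retailer offers that and keeps 73.59.
Round 4 (the supplier proposes): the retailer can get 73.59 next round, worth 0.51 × 73.59 = 37.5309 now, so the supplier offers 37.5309, keeping 82.4691.
Round 3 (the retailer proposes): the supplier can get 82.4691 next round, worth 0.51 × 82.4691 = 42.059241 now, so the retailer offers 42.059241, keeping 77.940759.
Round 2 (the supplier proposes): the retailer can get 77.940759 next round, worth 0.51 × 77.940759 = 39.74978709 now; the supplier offers that and keeps 80.25021291.
Round 1 (the retailer proposes): the supplier can get 80.25021291 next round, worth 0.51 × 80.25021291 = 40.9276085841 now; the retailer offers that and keeps 79.0723914159.

79.07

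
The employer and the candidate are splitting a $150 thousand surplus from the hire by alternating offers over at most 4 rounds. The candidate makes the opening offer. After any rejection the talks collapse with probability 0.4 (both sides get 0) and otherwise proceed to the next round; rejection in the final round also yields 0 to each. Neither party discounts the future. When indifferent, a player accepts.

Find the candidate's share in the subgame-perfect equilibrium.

81.6

By backward induction:
Round 4 (the employer proposes): the candidate will accept anything ≥ 0, so the employer offers 0 and keeps 150.
Round 3 (the candidate proposes): rejecting gives the employer an expected 0.6 × 150 = 90; the candidate offers that and keeps 60.
Round 2 (the employer proposes): rejecting gives the candidate an expected 0.6 × 60 = 36. The employer offers 36 and keeps 150 − 36 = 114.
Round 1 (the candidate proposes): rejecting gives the employer an expected 0.6 × 114 = 68.4. The candidate offers 68.4 and keeps 150 − 68.4 = 81.6.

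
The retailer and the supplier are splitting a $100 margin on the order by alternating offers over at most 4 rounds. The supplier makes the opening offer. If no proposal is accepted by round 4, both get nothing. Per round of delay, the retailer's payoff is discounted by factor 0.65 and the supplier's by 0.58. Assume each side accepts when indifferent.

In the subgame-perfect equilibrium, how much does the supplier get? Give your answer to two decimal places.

48.20

Round 4 (the retailer proposes): the supplier will accept anything ≥ 0, so the retailer offers 0 and keeps 100.
Round 3 (the supplier proposes): the retailer can get 100 next round, worth 0.65 × 100 = 65 now; the supplier offers that and keeps 35.
Round 2 (the retailer proposes): the supplier can get 35 next round, worth 0.58 × 35 = 20.3 now; the retailer offers that and keeps 79.7.
Round 1 (the supplier proposes): the retailer can get 79.7 next round, worth 0.65 × 79.7 = 51.805 now. The supplier offers 51.805 and keeps 100 − 51.805 = 48.195.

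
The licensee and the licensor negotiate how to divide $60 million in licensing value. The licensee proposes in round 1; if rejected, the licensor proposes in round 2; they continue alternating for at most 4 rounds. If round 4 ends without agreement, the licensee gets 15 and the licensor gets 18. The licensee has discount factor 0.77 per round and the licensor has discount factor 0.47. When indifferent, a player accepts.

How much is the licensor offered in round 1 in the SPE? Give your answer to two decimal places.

Round 4 (the licensor proposes): the licensee gets 15 if talks fail, so the licensor offers 15 and keeps 45.
Round 3 (the licensee proposes): the licensor can get 45 next round, worth 0.47 × 45 = 21.15 now. The licensee offers 21.15 and keeps 60 − 21.15 = 38.85.
Round 2 (the licensor proposes): the licensee can get 38.85 next round, worth 0.77 × 38.85 = 29.9145 now. The licensor offers 29.9145 and keeps 60 − 29.9145 = 30.0855.
Round 1 (the licensee proposes): the licensor can get 30.0855 next round, worth 0.47 × 30.0855 = 14.140185 now, so the licensee offers 14.140185, keeping 45.859815.

14.14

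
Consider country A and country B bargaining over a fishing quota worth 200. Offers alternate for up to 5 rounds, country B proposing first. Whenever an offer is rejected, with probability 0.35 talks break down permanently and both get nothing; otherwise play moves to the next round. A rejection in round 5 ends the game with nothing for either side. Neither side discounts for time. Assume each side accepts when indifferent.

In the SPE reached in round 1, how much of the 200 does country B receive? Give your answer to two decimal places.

135.28

By backward induction:
Round 5 (country B proposes): country A will accept anything ≥ 0, so country B offers 0 and keeps 200.
Round 4 (country A proposes): rejecting gives country B an expected 0.65 × 200 = 130; country A offers that and keeps 70.
Round 3 (country B proposes): rejecting gives country A an expected 0.65 × 70 = 45.5; country B offers that and keeps 154.5.
Round 2 (country A proposes): rejecting gives country B an expected 0.65 × 154.5 = 100.425. Country A offers 100.425 and keeps 200 − 100.425 = 99.575.
Round 1 (country B proposes): rejecting gives country A an expected 0.65 × 99.575 = 64.72375; country B offers that and keeps 135.27625.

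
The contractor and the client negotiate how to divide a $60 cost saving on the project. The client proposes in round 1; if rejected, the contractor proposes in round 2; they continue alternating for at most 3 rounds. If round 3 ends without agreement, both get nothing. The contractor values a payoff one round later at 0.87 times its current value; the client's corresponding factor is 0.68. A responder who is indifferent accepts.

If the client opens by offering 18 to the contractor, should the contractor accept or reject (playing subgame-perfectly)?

Accept

Round 3 (the client proposes): the contractor will accept anything ≥ 0, so the client offers 0 and keeps 60.
Round 2 (the contractor proposes): the client can get 60 next round, worth 0.68 × 60 = 40.8 now. The contractor offers 40.8 and keeps 60 − 40.8 = 19.2.
So by rejecting in round 1, the contractor gets 19.2 next round, worth 0.87 × 19.2 = 16.704 now.
Offer 18 ≥ 16.704, so the contractor accepts.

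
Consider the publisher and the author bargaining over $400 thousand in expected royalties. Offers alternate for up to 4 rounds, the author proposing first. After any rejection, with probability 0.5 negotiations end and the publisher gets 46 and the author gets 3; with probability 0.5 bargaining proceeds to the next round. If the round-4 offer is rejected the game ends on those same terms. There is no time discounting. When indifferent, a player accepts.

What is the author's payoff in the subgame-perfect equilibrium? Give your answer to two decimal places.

222.38

Round 4 (the publisher proposes): the author gets 3 if talks fail, so the publisher offers 3 and keeps 397.
Round 3 (the author proposes): rejecting gives the publisher an expected 0.5 × 397 + 0.5 × 46 = 221.5, so the author offers 221.5, keeping 178.5.
Round 2 (the publisher proposes): rejecting gives the author an expected 0.5 × 178.5 + 0.5 × 3 = 90.75, so the publisher offers 90.75, keeping 309.25.
Round 1 (the author proposes): rejecting gives the publisher an expected 0.5 × 309.25 + 0.5 × 46 = 177.625; the author offers that and keeps 222.375.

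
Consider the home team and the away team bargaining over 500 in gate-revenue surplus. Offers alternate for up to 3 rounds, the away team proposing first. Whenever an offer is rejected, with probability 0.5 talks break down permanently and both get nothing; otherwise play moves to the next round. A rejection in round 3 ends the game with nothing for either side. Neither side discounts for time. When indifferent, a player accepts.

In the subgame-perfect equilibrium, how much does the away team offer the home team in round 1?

By backward induction:
Round 3 (the away team proposes): rejection yields 0 for the home team; the away team offers 0 and keeps 500.
Round 2 (the home team proposes): rejecting gives the away team an expected 0.5 × 500 = 250. The home team offers 250 and keeps 500 − 250 = 250.
Round 1 (the away team proposes): rejecting gives the home team an expected 0.5 × 250 = 125. The away team offers 125 and keeps 500 − 125 = 375.

125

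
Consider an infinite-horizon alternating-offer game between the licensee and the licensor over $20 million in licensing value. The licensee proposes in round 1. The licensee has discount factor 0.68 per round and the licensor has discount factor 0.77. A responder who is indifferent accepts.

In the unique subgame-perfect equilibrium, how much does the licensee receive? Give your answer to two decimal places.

In a stationary SPE each proposer offers the other exactly their discounted continuation value.
If the licensee keeps x when proposing and the licensor keeps y when proposing, then x = 20 − 0.77y and y = 20 − 0.68x.
Solving: x = 20(1 − 0.77) / (1 − 0.68·0.77) = 4.6 / 0.4764 ≈ 9.6558.
The licensor gets 20 − 9.6558 ≈ 10.3442.

9.66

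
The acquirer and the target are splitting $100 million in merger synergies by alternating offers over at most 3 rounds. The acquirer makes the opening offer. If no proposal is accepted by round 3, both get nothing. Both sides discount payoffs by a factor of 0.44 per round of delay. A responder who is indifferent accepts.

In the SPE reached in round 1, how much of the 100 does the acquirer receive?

Solve by backward induction from round 3.
Round 3 (the acquirer proposes): rejection yields 0 for the target; the acquirer offers 0 and keeps 100.
Round 2 (the target proposes): the acquirer can get 100 next round, worth 0.44 × 100 = 44 now; the target offers that and keeps 56.
Round 1 (the acquirer proposes): the target can get 56 next round, worth 0.44 × 56 = 24.64 now. The acquirer offers 24.64 and keeps 100 − 24.64 = 75.36.

75.36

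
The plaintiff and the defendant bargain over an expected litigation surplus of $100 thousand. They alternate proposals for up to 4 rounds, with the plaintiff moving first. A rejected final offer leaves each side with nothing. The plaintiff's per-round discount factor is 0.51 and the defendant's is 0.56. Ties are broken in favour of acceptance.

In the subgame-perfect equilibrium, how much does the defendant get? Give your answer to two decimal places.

By backward induction:
Round 4 (the defendant proposes): the plaintiff will accept anything ≥ 0, so the defendant offers 0 and keeps 100.
Round 3 (the plaintiff proposes): the defendant can get 100 next round, worth 0.56 × 100 = 56 now, so the plaintiff offers 56, keeping 44.
Round 2 (the defendant proposes): the plaintiff can get 44 next round, worth 0.51 × 44 = 22.44 now, so the defendant offers 22.44, keeping 77.56.
Round 1 (the plaintiff proposes): the defendant can get 77.56 next round, worth 0.56 × 77.56 = 43.4336 now, so the plaintiff offers 43.4336, keeping 56.5664.

43.43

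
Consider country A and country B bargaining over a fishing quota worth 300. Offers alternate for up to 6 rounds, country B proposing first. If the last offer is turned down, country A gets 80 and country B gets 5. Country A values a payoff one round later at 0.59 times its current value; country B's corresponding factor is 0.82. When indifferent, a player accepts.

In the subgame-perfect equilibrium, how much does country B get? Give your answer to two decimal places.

211.99

Solve by backward induction from round 6.
Round 6 (country A proposes): country B gets 5 if talks fail, so country A offers 5 and keeps 295.
Round 5 (country B proposes): country A can get 295 next round, worth 0.59 × 295 = 174.05 now. Country B offers 174.05 and keeps 300 − 174.05 = 125.95.
Round 4 (country A proposes): country B can get 125.95 next round, worth 0.82 × 125.95 = 103.279 now, so country A offers 103.279, keeping 196.721.
Round 3 (country B proposes): country A can get 196.721 next round, worth 0.59 × 196.721 = 116.06539 now; country B offers that and keeps 183.93461.
Round 2 (country A proposes): country B can get 183.93461 next round, worth 0.82 × 183.93461 = 150.8263802 now; country A offers that and keeps 149.1736198.
Round 1 (country B proposes): country A can get 149.1736198 next round, worth 0.59 × 149.1736198 = 88.012435682 now, so country B offers 88.012435682, keeping 211.987564318.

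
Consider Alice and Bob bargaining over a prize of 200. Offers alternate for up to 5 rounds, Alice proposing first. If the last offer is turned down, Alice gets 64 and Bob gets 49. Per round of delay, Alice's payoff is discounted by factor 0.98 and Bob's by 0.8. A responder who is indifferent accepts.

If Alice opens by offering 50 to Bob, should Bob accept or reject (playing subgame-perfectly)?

Work out Bob's continuation value if the offer is rejected.
Round 5 (Alice proposes): Bob gets 49 if talks fail, so Alice offers 49 and keeps 151.
Round 4 (Bob proposes): Alice can get 151 next round, worth 0.98 × 151 = 147.98 now. Bob offers 147.98 and keeps 200 − 147.98 = 52.02.
Round 3 (Alice proposes): Bob can get 52.02 next round, worth 0.8 × 52.02 = 41.616 now; Alice offers that and keeps 158.384.
Round 2 (Bob proposes): Alice can get 158.384 next round, worth 0.98 × 158.384 = 155.21632 now, so Bob offers 155.21632, keeping 44.78368.
So by rejecting in round 1, Bob gets 44.78368 next round, worth 0.8 × 44.78368 = 35.826944 now.
Offer 50 ≥ 35.826944, so Bob accepts.

Accept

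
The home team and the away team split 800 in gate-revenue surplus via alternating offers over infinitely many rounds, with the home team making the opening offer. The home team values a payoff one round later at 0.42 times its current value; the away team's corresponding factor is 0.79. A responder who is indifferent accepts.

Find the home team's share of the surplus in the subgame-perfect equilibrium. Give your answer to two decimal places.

251.42

When the home team proposes, the away team accepts any offer worth at least 0.79 times what the away team would get by proposing next round; and vice versa.
This gives x = 800 − 0.79y and y = 800 − 0.42x, where x and y are each side's share when it proposes.
Hence (1 − 0.79·0.42)x = 800(1 − 0.79), i.e. 0.6682·x = 168.
x ≈ 251.4217; the away team's share is 800 − x ≈ 548.5783.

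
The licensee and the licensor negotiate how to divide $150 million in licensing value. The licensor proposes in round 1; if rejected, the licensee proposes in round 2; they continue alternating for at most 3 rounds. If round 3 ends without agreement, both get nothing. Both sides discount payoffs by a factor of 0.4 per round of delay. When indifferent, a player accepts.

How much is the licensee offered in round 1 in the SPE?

36

Round 3 (the licensor proposes): rejection yields 0 for the licensee; the licensor offers 0 and keeps 150.
Round 2 (the licensee proposes): the licensor can get 150 next round, worth 0.4 × 150 = 60 now. The licensee offers 60 and keeps 150 − 60 = 90.
Round 1 (the licensor proposes): the licensee can get 90 next round, worth 0.4 × 90 = 36 now; the licensor offers that and keeps 114.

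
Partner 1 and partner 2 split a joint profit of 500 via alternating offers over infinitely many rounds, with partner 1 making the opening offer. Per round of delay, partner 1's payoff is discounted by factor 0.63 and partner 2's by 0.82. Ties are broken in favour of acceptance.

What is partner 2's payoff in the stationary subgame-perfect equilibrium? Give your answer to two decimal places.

In a stationary SPE each proposer offers the other exactly their discounted continuation value.
If partner 1 keeps x when proposing and partner 2 keeps y when proposing, then x = 500 − 0.82y and y = 500 − 0.63x.
Solving: x = 500(1 − 0.82) / (1 − 0.63·0.82) = 90 / 0.4834 ≈ 186.1812.
Partner 2 gets 500 − 186.1812 ≈ 313.8188.

313.82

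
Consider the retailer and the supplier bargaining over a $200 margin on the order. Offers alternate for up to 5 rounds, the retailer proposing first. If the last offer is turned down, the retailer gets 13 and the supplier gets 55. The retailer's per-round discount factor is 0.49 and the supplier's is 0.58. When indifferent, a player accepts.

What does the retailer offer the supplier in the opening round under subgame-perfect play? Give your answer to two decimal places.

Round 5 (the retailer proposes): the supplier gets 55 if talks fail, so the retailer offers 55 and keeps 145.
Round 4 (the supplier proposes): the retailer can get 145 next round, worth 0.49 × 145 = 71.05 now; the supplier offers that and keeps 128.95.
Round 3 (the retailer proposes): the supplier can get 128.95 next round, worth 0.58 × 128.95 = 74.791 now; the retailer offers that and keeps 125.209.
Round 2 (the supplier proposes): the retailer can get 125.209 next round, worth 0.49 × 125.209 = 61.35241 now; the supplier offers that and keeps 138.64759.
Round 1 (the retailer proposes): the supplier can get 138.64759 next round, worth 0.58 × 138.64759 = 80.4156022 now. The retailer offers 80.4156022 and keeps 200 − 80.4156022 = 119.5843978.

80.42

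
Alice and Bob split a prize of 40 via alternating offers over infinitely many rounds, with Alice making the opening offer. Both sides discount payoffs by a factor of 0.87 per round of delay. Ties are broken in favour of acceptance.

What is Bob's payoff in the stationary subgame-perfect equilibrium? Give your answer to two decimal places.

Let x be Alice's share when Alice proposes and y be Bob's share when Bob proposes.
Bob accepts iff offered ≥ 0.87·y, so x = 40 − 0.87y. Symmetrically y = 40 − 0.87x.
Substituting: x = 40 − 0.87(40 − 0.87x), giving x(1 − 0.87·0.87) = 40(1 − 0.87).
So x = 40 × 0.13 / 0.2431 ≈ 21.3904, and Bob receives 40 − x ≈ 18.6096.

18.61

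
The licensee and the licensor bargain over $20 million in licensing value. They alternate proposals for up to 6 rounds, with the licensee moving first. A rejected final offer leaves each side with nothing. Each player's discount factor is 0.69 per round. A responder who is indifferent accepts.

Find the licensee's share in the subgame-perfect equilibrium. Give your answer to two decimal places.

10.56

Round 6 (the licensor proposes): rejection yields 0 for the licensee; the licensor offers 0 and keeps 20.
Round 5 (the licensee proposes): the licensor can get 20 next round, worth 0.69 × 20 = 13.8 now, so the licensee offers 13.8, keeping 6.2.
Round 4 (the licensor proposes): the licensee can get 6.2 next round, worth 0.69 × 6.2 = 4.278 now, so the licensor offers 4.278, keeping 15.722.
Round 3 (the licensee proposes): the licensor can get 15.722 next round, worth 0.69 × 15.722 = 10.84818 now, so the licensee offers 10.84818, keeping 9.15182.
Round 2 (the licensor proposes): the licensee can get 9.15182 next round, worth 0.69 × 9.15182 = 6.3147558 now, so the licensor offers 6.3147558, keeping 13.6852442.
Round 1 (the licensee proposes): the licensor can get 13.6852442 next round, worth 0.69 × 13.6852442 = 9.442818498 now, so the licensee offers 9.442818498, keeping 10.557181502.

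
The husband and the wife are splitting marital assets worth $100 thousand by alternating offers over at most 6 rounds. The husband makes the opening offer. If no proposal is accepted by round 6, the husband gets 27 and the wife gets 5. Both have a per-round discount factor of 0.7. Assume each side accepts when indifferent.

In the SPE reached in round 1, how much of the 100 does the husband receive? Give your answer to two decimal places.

56.44

Round 6 (the wife proposes): the husband gets 27 if talks fail, so the wife offers 27 and keeps 73.
Round 5 (the husband proposes): the wife can get 73 next round, worth 0.7 × 73 = 51.1 now. The husband offers 51.1 and keeps 100 − 51.1 = 48.9.
Round 4 (the wife proposes): the husband can get 48.9 next round, worth 0.7 × 48.9 = 34.23 now; the wife offers that and keeps 65.77.
Round 3 (the husband proposes): the wife can get 65.77 next round, worth 0.7 × 65.77 = 46.039 now, so the husband offers 46.039, keeping 53.961.
Round 2 (the wife proposes): the husband can get 53.961 next round, worth 0.7 × 53.961 = 37.7727 now, so the wife offers 37.7727, keeping 62.2273.
Round 1 (the husband proposes): the wife can get 62.2273 next round, worth 0.7 × 62.2273 = 43.55911 now; the husband offers that and keeps 56.44089.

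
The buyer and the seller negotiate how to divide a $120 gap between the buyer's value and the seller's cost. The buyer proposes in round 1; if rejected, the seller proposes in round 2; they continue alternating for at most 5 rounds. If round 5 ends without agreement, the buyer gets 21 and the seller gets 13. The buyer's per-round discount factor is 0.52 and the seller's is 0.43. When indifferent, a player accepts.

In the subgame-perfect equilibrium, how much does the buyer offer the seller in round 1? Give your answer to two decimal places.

Work backward from the last round.
Round 5 (the buyer proposes): the seller gets 13 if talks fail, so the buyer offers 13 and keeps 107.
Round 4 (the seller proposes): the buyer can get 107 next round, worth 0.52 × 107 = 55.64 now; the seller offers that and keeps 64.36.
Round 3 (the buyer proposes): the seller can get 64.36 next round, worth 0.43 × 64.36 = 27.6748 now. The buyer offers 27.6748 and keeps 120 − 27.6748 = 92.3252.
Round 2 (the seller proposes): the buyer can get 92.3252 next round, worth 0.52 × 92.3252 = 48.009104 now; the seller offers that and keeps 71.990896.
Round 1 (the buyer proposes): the seller can get 71.990896 next round, worth 0.43 × 71.990896 = 30.95608528 now; the buyer offers that and keeps 89.04391472.

30.96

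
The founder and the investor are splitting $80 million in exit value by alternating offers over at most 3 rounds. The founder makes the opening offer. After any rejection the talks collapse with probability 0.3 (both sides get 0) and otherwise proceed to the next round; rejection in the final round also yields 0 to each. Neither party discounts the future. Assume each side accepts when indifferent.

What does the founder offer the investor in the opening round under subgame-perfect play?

16.8

Round 3 (the founder proposes): rejection yields 0 for the investor; the founder offers 0 and keeps 80.
Round 2 (the investor proposes): rejecting gives the founder an expected 0.7 × 80 = 56. The investor offers 56 and keeps 80 − 56 = 24.
Round 1 (the founder proposes): rejecting gives the investor an expected 0.7 × 24 = 16.8. The founder offers 16.8 and keeps 80 − 16.8 = 63.2.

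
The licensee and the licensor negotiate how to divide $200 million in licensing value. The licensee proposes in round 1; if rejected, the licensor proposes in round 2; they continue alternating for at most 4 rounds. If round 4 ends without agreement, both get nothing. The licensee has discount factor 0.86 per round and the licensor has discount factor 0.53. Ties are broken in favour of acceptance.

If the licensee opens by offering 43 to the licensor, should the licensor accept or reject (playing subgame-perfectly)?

Round 4 (the licensor proposes): rejection yields 0 for the licensee; the licensor offers 0 and keeps 200.
Round 3 (the licensee proposes): the licensor can get 200 next round, worth 0.53 × 200 = 106 now. The licensee offers 106 and keeps 200 − 106 = 94.
Round 2 (the licensor proposes): the licensee can get 94 next round, worth 0.86 × 94 = 80.84 now; the licensor offers that and keeps 119.16.
So by rejecting in round 1, the licensor gets 119.16 next round, worth 0.53 × 119.16 = 63.1548 now.
Offer 43 < 63.1548, so the licensor rejects.

Reject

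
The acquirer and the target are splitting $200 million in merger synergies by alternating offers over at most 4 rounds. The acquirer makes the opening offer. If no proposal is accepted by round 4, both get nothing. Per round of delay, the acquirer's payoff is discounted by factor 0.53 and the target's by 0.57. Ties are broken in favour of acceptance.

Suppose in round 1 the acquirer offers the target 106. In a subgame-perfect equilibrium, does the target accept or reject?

Round 4 (the target proposes): the acquirer will accept anything ≥ 0, so the target offers 0 and keeps 200.
Round 3 (the acquirer proposes): the target can get 200 next round, worth 0.57 × 200 = 114 now. The acquirer offers 114 and keeps 200 − 114 = 86.
Round 2 (the target proposes): the acquirer can get 86 next round, worth 0.53 × 86 = 45.58 now, so the target offers 45.58, keeping 154.42.
So by rejecting in round 1, the target gets 154.42 next round, worth 0.57 × 154.42 = 88.0194 now.
Offer 106 ≥ 88.0194, so the target accepts.

Accept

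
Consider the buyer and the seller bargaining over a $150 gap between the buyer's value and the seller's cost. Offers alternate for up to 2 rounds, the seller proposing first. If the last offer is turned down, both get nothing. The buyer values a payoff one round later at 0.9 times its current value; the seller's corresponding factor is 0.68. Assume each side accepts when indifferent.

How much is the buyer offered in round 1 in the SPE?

135

Round 2 (the buyer proposes): rejection yields 0 for the seller; the buyer offers 0 and keeps 150.
Round 1 (the seller proposes): the buyer can get 150 next round, worth 0.9 × 150 = 135 now; the seller offers that and keeps 15.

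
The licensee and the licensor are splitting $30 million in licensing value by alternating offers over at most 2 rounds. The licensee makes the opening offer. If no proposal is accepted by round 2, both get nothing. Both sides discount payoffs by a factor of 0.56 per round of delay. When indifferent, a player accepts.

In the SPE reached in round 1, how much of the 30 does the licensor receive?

16.8

Solve by backward induction from round 2.
Round 2 (the licensor proposes): rejection yields 0 for the licensee; the licensor offers 0 and keeps 30.
Round 1 (the licensee proposes): the licensor can get 30 next round, worth 0.56 × 30 = 16.8 now; the licensee offers that and keeps 13.2.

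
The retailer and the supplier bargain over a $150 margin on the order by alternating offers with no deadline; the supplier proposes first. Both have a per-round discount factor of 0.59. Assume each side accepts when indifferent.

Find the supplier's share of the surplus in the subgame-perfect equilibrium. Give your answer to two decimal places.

94.34

In a stationary SPE each proposer offers the other exactly their discounted continuation value.
If the supplier keeps x when proposing and the retailer keeps y when proposing, then x = 150 − 0.59y and y = 150 − 0.59x.
Solving: x = 150(1 − 0.59) / (1 − 0.59·0.59) = 61.5 / 0.6519 ≈ 94.3396.
The retailer gets 150 − 94.3396 ≈ 55.6604.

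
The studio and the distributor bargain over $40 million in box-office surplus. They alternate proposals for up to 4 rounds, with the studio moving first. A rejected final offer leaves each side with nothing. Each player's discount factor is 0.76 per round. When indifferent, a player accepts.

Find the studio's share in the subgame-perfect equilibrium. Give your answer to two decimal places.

15.14

Round 4 (the distributor proposes): rejection yields 0 for the studio; the distributor offers 0 and keeps 40.
Round 3 (the studio proposes): the distributor can get 40 next round, worth 0.76 × 40 = 30.4 now. The studio offers 30.4 and keeps 40 − 30.4 = 9.6.
Round 2 (the distributor proposes): the studio can get 9.6 next round, worth 0.76 × 9.6 = 7.296 now; the distributor offers that and keeps 32.704.
Round 1 (the studio proposes): the distributor can get 32.704 next round, worth 0.76 × 32.704 = 24.85504 now; the studio offers that and keeps 15.14496.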